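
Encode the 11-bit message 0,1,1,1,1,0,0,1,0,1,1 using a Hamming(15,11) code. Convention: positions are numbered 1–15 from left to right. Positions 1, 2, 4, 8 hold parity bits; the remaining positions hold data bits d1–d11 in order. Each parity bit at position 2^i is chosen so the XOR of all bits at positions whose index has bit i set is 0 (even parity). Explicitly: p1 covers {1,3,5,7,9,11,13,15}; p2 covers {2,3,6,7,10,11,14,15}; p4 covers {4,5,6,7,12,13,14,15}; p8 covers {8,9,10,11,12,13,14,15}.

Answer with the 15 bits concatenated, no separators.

Place data at non-parity positions: p1 p2 0 p4 1 1 1 p8 1 0 0 1 0 1 1
p1 (pos 1,3,5,7,9,11,13,15): XOR of data positions = 0⊕1⊕1⊕1⊕0⊕0⊕1 = 0
p2 (pos 2,3,6,7,10,11,14,15): XOR of data positions = 0⊕1⊕1⊕0⊕0⊕1⊕1 = 0
p4 (pos 4,5,6,7,12,13,14,15): XOR of data positions = 1⊕1⊕1⊕1⊕0⊕1⊕1 = 0
p8 (pos 8,9,10,11,12,13,14,15): XOR of data positions = 1⊕0⊕0⊕1⊕0⊕1⊕1 = 0
Codeword: 000011101001011

000011101001011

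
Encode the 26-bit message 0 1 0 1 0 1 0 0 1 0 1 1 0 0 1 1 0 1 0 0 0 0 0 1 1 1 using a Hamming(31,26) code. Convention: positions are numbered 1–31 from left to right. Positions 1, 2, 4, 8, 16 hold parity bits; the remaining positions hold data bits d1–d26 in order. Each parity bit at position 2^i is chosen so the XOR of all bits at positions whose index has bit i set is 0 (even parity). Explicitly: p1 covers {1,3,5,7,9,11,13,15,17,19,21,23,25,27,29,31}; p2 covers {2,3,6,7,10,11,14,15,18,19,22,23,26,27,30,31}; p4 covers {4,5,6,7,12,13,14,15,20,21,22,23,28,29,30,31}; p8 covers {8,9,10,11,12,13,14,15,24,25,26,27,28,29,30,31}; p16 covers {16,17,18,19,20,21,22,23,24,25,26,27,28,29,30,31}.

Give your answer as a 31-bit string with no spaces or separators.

Place data at non-parity positions: p1 p2 0 p4 1 0 1 p8 0 1 0 0 1 0 1 p16 1 0 0 1 1 0 1 0 0 0 0 0 1 1 1
p1 (pos 1,3,5,7,9,11,13,15,17,19,21,23,25,27,29,31): XOR of data positions = 0⊕1⊕1⊕0⊕0⊕1⊕1⊕1⊕0⊕1⊕1⊕0⊕0⊕1⊕1 = 1
p2 (pos 2,3,6,7,10,11,14,15,18,19,22,23,26,27,30,31): XOR of data positions = 0⊕0⊕1⊕1⊕0⊕0⊕1⊕0⊕0⊕0⊕1⊕0⊕0⊕1⊕1 = 0
p4 (pos 4,5,6,7,12,13,14,15,20,21,22,23,28,29,30,31): XOR of data positions = 1⊕0⊕1⊕0⊕1⊕0⊕1⊕1⊕1⊕0⊕1⊕0⊕1⊕1⊕1 = 0
p8 (pos 8,9,10,11,12,13,14,15,24,25,26,27,28,29,30,31): XOR of data positions = 0⊕1⊕0⊕0⊕1⊕0⊕1⊕0⊕0⊕0⊕0⊕0⊕1⊕1⊕1 = 0
p16 (pos 16,17,18,19,20,21,22,23,24,25,26,27,28,29,30,31): XOR of data positions = 1⊕0⊕0⊕1⊕1⊕0⊕1⊕0⊕0⊕0⊕0⊕0⊕1⊕1⊕1 = 1
Codeword: 1000101001001011100110100000111

1000101001001011100110100000111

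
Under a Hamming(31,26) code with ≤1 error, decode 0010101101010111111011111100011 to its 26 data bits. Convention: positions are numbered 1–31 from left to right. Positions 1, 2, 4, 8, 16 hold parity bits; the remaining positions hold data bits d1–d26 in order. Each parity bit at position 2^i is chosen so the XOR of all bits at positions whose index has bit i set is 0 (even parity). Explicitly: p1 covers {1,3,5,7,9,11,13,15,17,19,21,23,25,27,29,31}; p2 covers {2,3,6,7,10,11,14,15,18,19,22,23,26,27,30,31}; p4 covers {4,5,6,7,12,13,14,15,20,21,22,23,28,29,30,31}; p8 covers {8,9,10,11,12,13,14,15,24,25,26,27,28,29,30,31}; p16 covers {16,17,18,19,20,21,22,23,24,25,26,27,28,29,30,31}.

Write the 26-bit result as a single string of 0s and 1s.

s1 (pos 1,3,5,7,9,11,13,15,17,19,21,23,25,27,29,31): 0⊕1⊕1⊕1⊕0⊕0⊕0⊕1⊕1⊕1⊕1⊕1⊕1⊕0⊕0⊕1 = 0
s2 (pos 2,3,6,7,10,11,14,15,18,19,22,23,26,27,30,31): 0⊕1⊕0⊕1⊕1⊕0⊕1⊕1⊕1⊕1⊕1⊕1⊕1⊕0⊕1⊕1 = 0
s4 (pos 4,5,6,7,12,13,14,15,20,21,22,23,28,29,30,31): 0⊕1⊕0⊕1⊕1⊕0⊕1⊕1⊕0⊕1⊕1⊕1⊕0⊕0⊕1⊕1 = 0
s8 (pos 8,9,10,11,12,13,14,15,24,25,26,27,28,29,30,31): 1⊕0⊕1⊕0⊕1⊕0⊕1⊕1⊕1⊕1⊕1⊕0⊕0⊕0⊕1⊕1 = 0
s16 (pos 16,17,18,19,20,21,22,23,24,25,26,27,28,29,30,31): 1⊕1⊕1⊕1⊕0⊕1⊕1⊕1⊕1⊕1⊕1⊕0⊕0⊕0⊕1⊕1 = 0
Syndrome s16…s1 = 00000 → no error.
Read data bits from positions 3,5,6,7,9,10,11,12,13,14,15,17,18,19,20,21,22,23,24,25,26,27,28,29,30,31: 11010101011111011111100011

11010101011111011111100011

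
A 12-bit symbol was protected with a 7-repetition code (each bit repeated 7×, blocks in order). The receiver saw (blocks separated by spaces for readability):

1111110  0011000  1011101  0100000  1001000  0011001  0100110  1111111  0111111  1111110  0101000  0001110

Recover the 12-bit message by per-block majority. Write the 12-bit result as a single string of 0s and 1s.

101000011100

Block 1 (1111110): 6 ones → 1
Block 2 (0011000): 2 ones → 0
Block 3 (1011101): 5 ones → 1
Block 4 (0100000): 1 one → 0
Block 5 (1001000): 2 ones → 0
Block 6 (0011001): 3 ones → 0
Block 7 (0100110): 3 ones → 0
Block 8 (1111111): 7 ones → 1
Block 9 (0111111): 6 ones → 1
Block 10 (1111110): 6 ones → 1
Block 11 (0101000): 2 ones → 0
Block 12 (0001110): 3 ones → 0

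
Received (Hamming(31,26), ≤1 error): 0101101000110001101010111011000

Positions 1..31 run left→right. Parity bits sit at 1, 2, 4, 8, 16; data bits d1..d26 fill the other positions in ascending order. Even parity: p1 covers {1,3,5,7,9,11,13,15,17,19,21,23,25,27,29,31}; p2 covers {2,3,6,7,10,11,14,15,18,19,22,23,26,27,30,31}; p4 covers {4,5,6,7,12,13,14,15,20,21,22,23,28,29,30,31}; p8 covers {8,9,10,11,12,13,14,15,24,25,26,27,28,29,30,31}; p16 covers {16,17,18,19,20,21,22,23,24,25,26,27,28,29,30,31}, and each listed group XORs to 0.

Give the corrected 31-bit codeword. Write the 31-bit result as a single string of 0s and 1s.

s1 (pos 1,3,5,7,9,11,13,15,17,19,21,23,25,27,29,31): 0⊕0⊕1⊕1⊕0⊕1⊕0⊕0⊕1⊕1⊕1⊕1⊕1⊕1⊕0⊕0 = 1
s2 (pos 2,3,6,7,10,11,14,15,18,19,22,23,26,27,30,31): 1⊕0⊕0⊕1⊕0⊕1⊕0⊕0⊕0⊕1⊕0⊕1⊕0⊕1⊕0⊕0 = 0
s4 (pos 4,5,6,7,12,13,14,15,20,21,22,23,28,29,30,31): 1⊕1⊕0⊕1⊕1⊕0⊕0⊕0⊕0⊕1⊕0⊕1⊕1⊕0⊕0⊕0 = 1
s8 (pos 8,9,10,11,12,13,14,15,24,25,26,27,28,29,30,31): 0⊕0⊕0⊕1⊕1⊕0⊕0⊕0⊕1⊕1⊕0⊕1⊕1⊕0⊕0⊕0 = 0
s16 (pos 16,17,18,19,20,21,22,23,24,25,26,27,28,29,30,31): 1⊕1⊕0⊕1⊕0⊕1⊕0⊕1⊕1⊕1⊕0⊕1⊕1⊕0⊕0⊕0 = 1
Syndrome s16…s1 = 10101 → error at position 21.
Flip position 21: 0101101000110001101010111011000 → 0101101000110001101000111011000

0101101000110001101000111011000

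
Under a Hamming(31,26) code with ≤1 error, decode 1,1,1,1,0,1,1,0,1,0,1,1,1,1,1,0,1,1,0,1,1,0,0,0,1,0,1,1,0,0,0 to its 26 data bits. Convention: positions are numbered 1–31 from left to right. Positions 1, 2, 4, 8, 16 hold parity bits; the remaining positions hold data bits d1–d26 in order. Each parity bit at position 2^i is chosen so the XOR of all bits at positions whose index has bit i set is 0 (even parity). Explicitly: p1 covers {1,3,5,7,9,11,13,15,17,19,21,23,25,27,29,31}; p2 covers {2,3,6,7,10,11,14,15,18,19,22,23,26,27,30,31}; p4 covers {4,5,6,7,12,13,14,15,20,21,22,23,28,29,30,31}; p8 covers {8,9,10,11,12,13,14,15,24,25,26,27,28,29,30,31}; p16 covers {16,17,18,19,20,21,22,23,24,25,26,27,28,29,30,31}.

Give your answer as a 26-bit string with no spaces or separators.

10111011111110110001001000

s1 (pos 1,3,5,7,9,11,13,15,17,19,21,23,25,27,29,31): 1⊕1⊕0⊕1⊕1⊕1⊕1⊕1⊕1⊕0⊕1⊕0⊕1⊕1⊕0⊕0 = 1
s2 (pos 2,3,6,7,10,11,14,15,18,19,22,23,26,27,30,31): 1⊕1⊕1⊕1⊕0⊕1⊕1⊕1⊕1⊕0⊕0⊕0⊕0⊕1⊕0⊕0 = 1
s4 (pos 4,5,6,7,12,13,14,15,20,21,22,23,28,29,30,31): 1⊕0⊕1⊕1⊕1⊕1⊕1⊕1⊕1⊕1⊕0⊕0⊕1⊕0⊕0⊕0 = 0
s8 (pos 8,9,10,11,12,13,14,15,24,25,26,27,28,29,30,31): 0⊕1⊕0⊕1⊕1⊕1⊕1⊕1⊕0⊕1⊕0⊕1⊕1⊕0⊕0⊕0 = 1
s16 (pos 16,17,18,19,20,21,22,23,24,25,26,27,28,29,30,31): 0⊕1⊕1⊕0⊕1⊕1⊕0⊕0⊕0⊕1⊕0⊕1⊕1⊕0⊕0⊕0 = 1
Syndrome s16…s1 = 11011 → error at position 27.
Flip position 27: 1111011010111110110110001011000 → 1111011010111110110110001001000
Read data bits from positions 3,5,6,7,9,10,11,12,13,14,15,17,18,19,20,21,22,23,24,25,26,27,28,29,30,31: 10111011111110110001001000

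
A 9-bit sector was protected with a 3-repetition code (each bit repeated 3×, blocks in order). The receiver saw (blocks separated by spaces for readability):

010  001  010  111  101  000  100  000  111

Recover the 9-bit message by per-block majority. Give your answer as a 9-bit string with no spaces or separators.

000110001

Block 1 (010): 1 one → 0
Block 2 (001): 1 one → 0
Block 3 (010): 1 one → 0
Block 4 (111): 3 ones → 1
Block 5 (101): 2 ones → 1
Block 6 (000): 0 ones → 0
Block 7 (100): 1 one → 0
Block 8 (000): 0 ones → 0
Block 9 (111): 3 ones → 1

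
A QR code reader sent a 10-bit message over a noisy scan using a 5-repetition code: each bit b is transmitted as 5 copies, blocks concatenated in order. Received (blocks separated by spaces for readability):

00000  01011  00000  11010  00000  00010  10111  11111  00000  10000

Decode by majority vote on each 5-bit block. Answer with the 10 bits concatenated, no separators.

0101001100

Block 1 (00000): 0 ones → 0
Block 2 (01011): 3 ones → 1
Block 3 (00000): 0 ones → 0
Block 4 (11010): 3 ones → 1
Block 5 (00000): 0 ones → 0
Block 6 (00010): 1 one → 0
Block 7 (10111): 4 ones → 1
Block 8 (11111): 5 ones → 1
Block 9 (00000): 0 ones → 0
Block 10 (10000): 1 one → 0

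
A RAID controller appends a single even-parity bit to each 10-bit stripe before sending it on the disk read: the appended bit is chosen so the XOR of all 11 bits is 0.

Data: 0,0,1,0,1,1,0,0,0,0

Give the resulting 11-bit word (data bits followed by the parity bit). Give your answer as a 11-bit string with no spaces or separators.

00101100001

XOR of the 10 data bits: 0⊕0⊕1⊕0⊕1⊕1⊕0⊕0⊕0⊕0 = 1
Parity bit = 1 (so all 11 bits XOR to 0).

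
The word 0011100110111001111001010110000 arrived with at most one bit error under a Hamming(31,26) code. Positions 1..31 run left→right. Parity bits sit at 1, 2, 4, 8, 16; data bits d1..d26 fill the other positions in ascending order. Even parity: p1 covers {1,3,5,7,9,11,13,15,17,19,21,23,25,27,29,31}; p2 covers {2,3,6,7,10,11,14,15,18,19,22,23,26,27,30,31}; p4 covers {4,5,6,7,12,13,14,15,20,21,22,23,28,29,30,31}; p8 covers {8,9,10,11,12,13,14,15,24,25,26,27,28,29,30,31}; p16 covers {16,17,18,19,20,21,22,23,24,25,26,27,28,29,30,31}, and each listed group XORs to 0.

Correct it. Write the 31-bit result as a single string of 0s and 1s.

0011110110111001111001010110000

s1 (pos 1,3,5,7,9,11,13,15,17,19,21,23,25,27,29,31): 0⊕1⊕1⊕0⊕1⊕1⊕1⊕0⊕1⊕1⊕0⊕0⊕0⊕1⊕0⊕0 = 0
s2 (pos 2,3,6,7,10,11,14,15,18,19,22,23,26,27,30,31): 0⊕1⊕0⊕0⊕0⊕1⊕0⊕0⊕1⊕1⊕1⊕0⊕1⊕1⊕0⊕0 = 1
s4 (pos 4,5,6,7,12,13,14,15,20,21,22,23,28,29,30,31): 1⊕1⊕0⊕0⊕1⊕1⊕0⊕0⊕0⊕0⊕1⊕0⊕0⊕0⊕0⊕0 = 1
s8 (pos 8,9,10,11,12,13,14,15,24,25,26,27,28,29,30,31): 1⊕1⊕0⊕1⊕1⊕1⊕0⊕0⊕1⊕0⊕1⊕1⊕0⊕0⊕0⊕0 = 0
s16 (pos 16,17,18,19,20,21,22,23,24,25,26,27,28,29,30,31): 1⊕1⊕1⊕1⊕0⊕0⊕1⊕0⊕1⊕0⊕1⊕1⊕0⊕0⊕0⊕0 = 0
Syndrome s16…s1 = 00110 → error at position 6.
Flip position 6: 0011100110111001111001010110000 → 0011110110111001111001010110000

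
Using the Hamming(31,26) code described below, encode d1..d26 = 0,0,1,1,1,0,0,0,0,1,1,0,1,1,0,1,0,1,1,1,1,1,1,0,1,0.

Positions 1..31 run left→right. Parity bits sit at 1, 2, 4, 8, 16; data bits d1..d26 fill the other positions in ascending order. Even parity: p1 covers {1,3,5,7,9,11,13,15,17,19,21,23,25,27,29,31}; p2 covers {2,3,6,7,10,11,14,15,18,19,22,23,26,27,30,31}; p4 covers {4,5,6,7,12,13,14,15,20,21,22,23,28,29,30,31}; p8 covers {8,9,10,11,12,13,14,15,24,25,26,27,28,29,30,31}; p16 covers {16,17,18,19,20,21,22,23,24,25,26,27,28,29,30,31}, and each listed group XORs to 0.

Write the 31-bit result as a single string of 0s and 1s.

0000011110000110011010111111010

Place data at non-parity positions: p1 p2 0 p4 0 1 1 p8 1 0 0 0 0 1 1 p16 0 1 1 0 1 0 1 1 1 1 1 1 0 1 0
p1 (pos 1,3,5,7,9,11,13,15,17,19,21,23,25,27,29,31): XOR of data positions = 0⊕0⊕1⊕1⊕0⊕0⊕1⊕0⊕1⊕1⊕1⊕1⊕1⊕0⊕0 = 0
p2 (pos 2,3,6,7,10,11,14,15,18,19,22,23,26,27,30,31): XOR of data positions = 0⊕1⊕1⊕0⊕0⊕1⊕1⊕1⊕1⊕0⊕1⊕1⊕1⊕1⊕0 = 0
p4 (pos 4,5,6,7,12,13,14,15,20,21,22,23,28,29,30,31): XOR of data positions = 0⊕1⊕1⊕0⊕0⊕1⊕1⊕0⊕1⊕0⊕1⊕1⊕0⊕1⊕0 = 0
p8 (pos 8,9,10,11,12,13,14,15,24,25,26,27,28,29,30,31): XOR of data positions = 1⊕0⊕0⊕0⊕0⊕1⊕1⊕1⊕1⊕1⊕1⊕1⊕0⊕1⊕0 = 1
p16 (pos 16,17,18,19,20,21,22,23,24,25,26,27,28,29,30,31): XOR of data positions = 0⊕1⊕1⊕0⊕1⊕0⊕1⊕1⊕1⊕1⊕1⊕1⊕0⊕1⊕0 = 0
Codeword: 0000011110000110011010111111010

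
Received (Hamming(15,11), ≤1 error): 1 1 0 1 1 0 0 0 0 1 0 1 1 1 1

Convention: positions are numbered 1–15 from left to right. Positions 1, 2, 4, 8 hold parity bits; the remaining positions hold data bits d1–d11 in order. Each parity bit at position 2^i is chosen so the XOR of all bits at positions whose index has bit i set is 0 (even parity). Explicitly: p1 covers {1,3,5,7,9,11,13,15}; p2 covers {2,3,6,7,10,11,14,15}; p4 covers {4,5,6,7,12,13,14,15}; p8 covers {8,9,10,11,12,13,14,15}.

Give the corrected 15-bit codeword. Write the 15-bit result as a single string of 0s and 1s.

110110010101111

s1 (pos 1,3,5,7,9,11,13,15): 1⊕0⊕1⊕0⊕0⊕0⊕1⊕1 = 0
s2 (pos 2,3,6,7,10,11,14,15): 1⊕0⊕0⊕0⊕1⊕0⊕1⊕1 = 0
s4 (pos 4,5,6,7,12,13,14,15): 1⊕1⊕0⊕0⊕1⊕1⊕1⊕1 = 0
s8 (pos 8,9,10,11,12,13,14,15): 0⊕0⊕1⊕0⊕1⊕1⊕1⊕1 = 1
Syndrome s8…s1 = 1000 → error at position 8.
Flip position 8: 110110000101111 → 110110010101111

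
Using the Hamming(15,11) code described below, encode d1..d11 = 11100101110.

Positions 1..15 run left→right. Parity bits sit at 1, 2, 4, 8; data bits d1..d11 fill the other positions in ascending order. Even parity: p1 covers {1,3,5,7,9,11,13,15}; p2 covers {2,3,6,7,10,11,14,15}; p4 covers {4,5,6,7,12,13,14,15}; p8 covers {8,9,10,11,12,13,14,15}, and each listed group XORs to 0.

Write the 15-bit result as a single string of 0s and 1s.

Place data at non-parity positions: p1 p2 1 p4 1 1 0 p8 0 1 0 1 1 1 0
p1 (pos 1,3,5,7,9,11,13,15): XOR of data positions = 1⊕1⊕0⊕0⊕0⊕1⊕0 = 1
p2 (pos 2,3,6,7,10,11,14,15): XOR of data positions = 1⊕1⊕0⊕1⊕0⊕1⊕0 = 0
p4 (pos 4,5,6,7,12,13,14,15): XOR of data positions = 1⊕1⊕0⊕1⊕1⊕1⊕0 = 1
p8 (pos 8,9,10,11,12,13,14,15): XOR of data positions = 0⊕1⊕0⊕1⊕1⊕1⊕0 = 0
Codeword: 101111000101110

101111000101110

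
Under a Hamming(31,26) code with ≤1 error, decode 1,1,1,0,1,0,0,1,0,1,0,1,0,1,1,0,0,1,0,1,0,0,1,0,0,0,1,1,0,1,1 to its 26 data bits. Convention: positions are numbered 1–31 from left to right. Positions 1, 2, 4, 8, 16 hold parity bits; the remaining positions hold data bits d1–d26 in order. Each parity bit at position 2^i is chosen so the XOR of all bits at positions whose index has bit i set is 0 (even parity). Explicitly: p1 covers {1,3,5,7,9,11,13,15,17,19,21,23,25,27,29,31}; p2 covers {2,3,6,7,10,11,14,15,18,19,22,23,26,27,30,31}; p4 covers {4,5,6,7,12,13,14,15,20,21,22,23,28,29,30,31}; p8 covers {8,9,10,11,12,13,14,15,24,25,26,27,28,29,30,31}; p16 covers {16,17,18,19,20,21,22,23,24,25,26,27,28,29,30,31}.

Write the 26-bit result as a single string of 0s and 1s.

s1 (pos 1,3,5,7,9,11,13,15,17,19,21,23,25,27,29,31): 1⊕1⊕1⊕0⊕0⊕0⊕0⊕1⊕0⊕0⊕0⊕1⊕0⊕1⊕0⊕1 = 1
s2 (pos 2,3,6,7,10,11,14,15,18,19,22,23,26,27,30,31): 1⊕1⊕0⊕0⊕1⊕0⊕1⊕1⊕1⊕0⊕0⊕1⊕0⊕1⊕1⊕1 = 0
s4 (pos 4,5,6,7,12,13,14,15,20,21,22,23,28,29,30,31): 0⊕1⊕0⊕0⊕1⊕0⊕1⊕1⊕1⊕0⊕0⊕1⊕1⊕0⊕1⊕1 = 1
s8 (pos 8,9,10,11,12,13,14,15,24,25,26,27,28,29,30,31): 1⊕0⊕1⊕0⊕1⊕0⊕1⊕1⊕0⊕0⊕0⊕1⊕1⊕0⊕1⊕1 = 1
s16 (pos 16,17,18,19,20,21,22,23,24,25,26,27,28,29,30,31): 0⊕0⊕1⊕0⊕1⊕0⊕0⊕1⊕0⊕0⊕0⊕1⊕1⊕0⊕1⊕1 = 1
Syndrome s16…s1 = 11101 → error at position 29.
Flip position 29: 1110100101010110010100100011011 → 1110100101010110010100100011111
Read data bits from positions 3,5,6,7,9,10,11,12,13,14,15,17,18,19,20,21,22,23,24,25,26,27,28,29,30,31: 11000101011010100100011111

11000101011010100100011111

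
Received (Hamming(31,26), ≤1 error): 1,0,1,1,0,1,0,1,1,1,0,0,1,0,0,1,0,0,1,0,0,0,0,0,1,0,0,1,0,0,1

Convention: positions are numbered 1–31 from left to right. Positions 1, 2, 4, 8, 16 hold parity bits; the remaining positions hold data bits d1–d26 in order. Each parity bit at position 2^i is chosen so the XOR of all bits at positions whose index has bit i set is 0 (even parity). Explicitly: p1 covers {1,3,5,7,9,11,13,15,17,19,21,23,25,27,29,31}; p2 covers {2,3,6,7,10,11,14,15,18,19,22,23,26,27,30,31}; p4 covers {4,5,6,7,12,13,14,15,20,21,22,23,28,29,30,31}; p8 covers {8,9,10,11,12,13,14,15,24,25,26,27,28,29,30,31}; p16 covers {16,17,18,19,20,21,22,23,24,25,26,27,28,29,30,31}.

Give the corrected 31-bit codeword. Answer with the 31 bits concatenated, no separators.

1011010111001001001000001001000

s1 (pos 1,3,5,7,9,11,13,15,17,19,21,23,25,27,29,31): 1⊕1⊕0⊕0⊕1⊕0⊕1⊕0⊕0⊕1⊕0⊕0⊕1⊕0⊕0⊕1 = 1
s2 (pos 2,3,6,7,10,11,14,15,18,19,22,23,26,27,30,31): 0⊕1⊕1⊕0⊕1⊕0⊕0⊕0⊕0⊕1⊕0⊕0⊕0⊕0⊕0⊕1 = 1
s4 (pos 4,5,6,7,12,13,14,15,20,21,22,23,28,29,30,31): 1⊕0⊕1⊕0⊕0⊕1⊕0⊕0⊕0⊕0⊕0⊕0⊕1⊕0⊕0⊕1 = 1
s8 (pos 8,9,10,11,12,13,14,15,24,25,26,27,28,29,30,31): 1⊕1⊕1⊕0⊕0⊕1⊕0⊕0⊕0⊕1⊕0⊕0⊕1⊕0⊕0⊕1 = 1
s16 (pos 16,17,18,19,20,21,22,23,24,25,26,27,28,29,30,31): 1⊕0⊕0⊕1⊕0⊕0⊕0⊕0⊕0⊕1⊕0⊕0⊕1⊕0⊕0⊕1 = 1
Syndrome s16…s1 = 11111 → error at position 31.
Flip position 31: 1011010111001001001000001001001 → 1011010111001001001000001001000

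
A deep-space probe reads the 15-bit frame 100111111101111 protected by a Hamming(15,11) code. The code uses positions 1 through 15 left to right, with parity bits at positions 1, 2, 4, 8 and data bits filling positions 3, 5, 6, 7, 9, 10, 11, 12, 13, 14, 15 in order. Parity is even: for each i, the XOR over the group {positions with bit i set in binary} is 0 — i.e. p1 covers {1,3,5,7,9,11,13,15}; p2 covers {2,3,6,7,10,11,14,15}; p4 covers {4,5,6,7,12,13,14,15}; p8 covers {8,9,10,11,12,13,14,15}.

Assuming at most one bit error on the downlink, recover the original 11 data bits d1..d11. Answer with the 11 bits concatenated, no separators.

01111001111

s1 (pos 1,3,5,7,9,11,13,15): 1⊕0⊕1⊕1⊕1⊕0⊕1⊕1 = 0
s2 (pos 2,3,6,7,10,11,14,15): 0⊕0⊕1⊕1⊕1⊕0⊕1⊕1 = 1
s4 (pos 4,5,6,7,12,13,14,15): 1⊕1⊕1⊕1⊕1⊕1⊕1⊕1 = 0
s8 (pos 8,9,10,11,12,13,14,15): 1⊕1⊕1⊕0⊕1⊕1⊕1⊕1 = 1
Syndrome s8…s1 = 1010 → error at position 10.
Flip position 10: 100111111101111 → 100111111001111
Read data bits from positions 3,5,6,7,9,10,11,12,13,14,15: 01111001111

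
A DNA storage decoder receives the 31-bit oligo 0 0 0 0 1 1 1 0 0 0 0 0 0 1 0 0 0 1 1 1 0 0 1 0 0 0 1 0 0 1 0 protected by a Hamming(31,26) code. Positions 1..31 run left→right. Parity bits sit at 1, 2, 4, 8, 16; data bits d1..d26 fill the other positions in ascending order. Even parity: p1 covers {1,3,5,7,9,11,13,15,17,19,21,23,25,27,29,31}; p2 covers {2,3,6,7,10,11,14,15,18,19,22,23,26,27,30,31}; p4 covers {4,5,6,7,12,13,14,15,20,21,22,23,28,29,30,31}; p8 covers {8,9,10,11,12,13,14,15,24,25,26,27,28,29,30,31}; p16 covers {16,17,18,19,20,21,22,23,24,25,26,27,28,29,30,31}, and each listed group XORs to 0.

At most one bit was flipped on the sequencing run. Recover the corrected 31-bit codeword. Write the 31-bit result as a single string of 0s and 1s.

0000111000001100011100100010010

s1 (pos 1,3,5,7,9,11,13,15,17,19,21,23,25,27,29,31): 0⊕0⊕1⊕1⊕0⊕0⊕0⊕0⊕0⊕1⊕0⊕1⊕0⊕1⊕0⊕0 = 1
s2 (pos 2,3,6,7,10,11,14,15,18,19,22,23,26,27,30,31): 0⊕0⊕1⊕1⊕0⊕0⊕1⊕0⊕1⊕1⊕0⊕1⊕0⊕1⊕1⊕0 = 0
s4 (pos 4,5,6,7,12,13,14,15,20,21,22,23,28,29,30,31): 0⊕1⊕1⊕1⊕0⊕0⊕1⊕0⊕1⊕0⊕0⊕1⊕0⊕0⊕1⊕0 = 1
s8 (pos 8,9,10,11,12,13,14,15,24,25,26,27,28,29,30,31): 0⊕0⊕0⊕0⊕0⊕0⊕1⊕0⊕0⊕0⊕0⊕1⊕0⊕0⊕1⊕0 = 1
s16 (pos 16,17,18,19,20,21,22,23,24,25,26,27,28,29,30,31): 0⊕0⊕1⊕1⊕1⊕0⊕0⊕1⊕0⊕0⊕0⊕1⊕0⊕0⊕1⊕0 = 0
Syndrome s16…s1 = 01101 → error at position 13.
Flip position 13: 0000111000000100011100100010010 → 0000111000001100011100100010010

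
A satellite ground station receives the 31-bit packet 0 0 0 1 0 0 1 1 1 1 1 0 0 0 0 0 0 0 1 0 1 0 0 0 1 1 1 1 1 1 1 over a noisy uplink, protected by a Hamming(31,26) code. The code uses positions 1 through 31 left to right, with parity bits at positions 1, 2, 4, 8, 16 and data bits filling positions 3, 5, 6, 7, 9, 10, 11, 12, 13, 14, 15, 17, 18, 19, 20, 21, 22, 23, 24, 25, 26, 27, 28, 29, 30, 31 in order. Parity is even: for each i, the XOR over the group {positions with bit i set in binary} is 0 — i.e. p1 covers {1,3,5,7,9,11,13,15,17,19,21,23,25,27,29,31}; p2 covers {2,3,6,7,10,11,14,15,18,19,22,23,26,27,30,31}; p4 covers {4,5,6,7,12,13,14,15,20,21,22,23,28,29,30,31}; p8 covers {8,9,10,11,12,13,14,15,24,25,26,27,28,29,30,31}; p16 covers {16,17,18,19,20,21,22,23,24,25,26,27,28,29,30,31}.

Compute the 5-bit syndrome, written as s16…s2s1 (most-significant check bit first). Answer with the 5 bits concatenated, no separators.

11101

s1 (pos 1,3,5,7,9,11,13,15,17,19,21,23,25,27,29,31): 0⊕0⊕0⊕1⊕1⊕1⊕0⊕0⊕0⊕1⊕1⊕0⊕1⊕1⊕1⊕1 = 1
s2 (pos 2,3,6,7,10,11,14,15,18,19,22,23,26,27,30,31): 0⊕0⊕0⊕1⊕1⊕1⊕0⊕0⊕0⊕1⊕0⊕0⊕1⊕1⊕1⊕1 = 0
s4 (pos 4,5,6,7,12,13,14,15,20,21,22,23,28,29,30,31): 1⊕0⊕0⊕1⊕0⊕0⊕0⊕0⊕0⊕1⊕0⊕0⊕1⊕1⊕1⊕1 = 1
s8 (pos 8,9,10,11,12,13,14,15,24,25,26,27,28,29,30,31): 1⊕1⊕1⊕1⊕0⊕0⊕0⊕0⊕0⊕1⊕1⊕1⊕1⊕1⊕1⊕1 = 1
s16 (pos 16,17,18,19,20,21,22,23,24,25,26,27,28,29,30,31): 0⊕0⊕0⊕1⊕0⊕1⊕0⊕0⊕0⊕1⊕1⊕1⊕1⊕1⊕1⊕1 = 1
Syndrome s16…s1 = 11101 → error at position 29.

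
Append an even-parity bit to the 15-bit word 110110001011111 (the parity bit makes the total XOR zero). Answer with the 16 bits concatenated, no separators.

XOR of the 15 data bits: 1⊕1⊕0⊕1⊕1⊕0⊕0⊕0⊕1⊕0⊕1⊕1⊕1⊕1⊕1 = 0
Parity bit = 0 (so all 16 bits XOR to 0).

1101100010111110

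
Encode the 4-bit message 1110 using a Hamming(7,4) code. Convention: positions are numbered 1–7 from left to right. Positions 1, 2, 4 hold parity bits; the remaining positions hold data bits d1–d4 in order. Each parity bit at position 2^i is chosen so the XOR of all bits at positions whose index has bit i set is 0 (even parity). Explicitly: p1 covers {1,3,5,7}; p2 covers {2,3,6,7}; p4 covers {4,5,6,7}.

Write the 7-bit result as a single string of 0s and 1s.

Place data at non-parity positions: p1 p2 1 p4 1 1 0
p1 (pos 1,3,5,7): XOR of data positions = 1⊕1⊕0 = 0
p2 (pos 2,3,6,7): XOR of data positions = 1⊕1⊕0 = 0
p4 (pos 4,5,6,7): XOR of data positions = 1⊕1⊕0 = 0
Codeword: 0010110

0010110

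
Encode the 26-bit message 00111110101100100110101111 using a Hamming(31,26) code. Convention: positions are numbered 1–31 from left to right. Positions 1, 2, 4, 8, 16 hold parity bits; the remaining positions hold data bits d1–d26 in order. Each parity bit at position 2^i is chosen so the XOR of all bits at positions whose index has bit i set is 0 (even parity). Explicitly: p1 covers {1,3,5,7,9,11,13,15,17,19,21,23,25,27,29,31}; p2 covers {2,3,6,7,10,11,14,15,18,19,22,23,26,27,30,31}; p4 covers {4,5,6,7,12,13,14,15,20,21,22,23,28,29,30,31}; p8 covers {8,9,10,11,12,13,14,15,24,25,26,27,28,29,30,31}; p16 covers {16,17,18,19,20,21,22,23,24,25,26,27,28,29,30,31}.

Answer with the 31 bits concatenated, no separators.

Place data at non-parity positions: p1 p2 0 p4 0 1 1 p8 1 1 1 0 1 0 1 p16 1 0 0 1 0 0 1 1 0 1 0 1 1 1 1
p1 (pos 1,3,5,7,9,11,13,15,17,19,21,23,25,27,29,31): XOR of data positions = 0⊕0⊕1⊕1⊕1⊕1⊕1⊕1⊕0⊕0⊕1⊕0⊕0⊕1⊕1 = 1
p2 (pos 2,3,6,7,10,11,14,15,18,19,22,23,26,27,30,31): XOR of data positions = 0⊕1⊕1⊕1⊕1⊕0⊕1⊕0⊕0⊕0⊕1⊕1⊕0⊕1⊕1 = 1
p4 (pos 4,5,6,7,12,13,14,15,20,21,22,23,28,29,30,31): XOR of data positions = 0⊕1⊕1⊕0⊕1⊕0⊕1⊕1⊕0⊕0⊕1⊕1⊕1⊕1⊕1 = 0
p8 (pos 8,9,10,11,12,13,14,15,24,25,26,27,28,29,30,31): XOR of data positions = 1⊕1⊕1⊕0⊕1⊕0⊕1⊕1⊕0⊕1⊕0⊕1⊕1⊕1⊕1 = 1
p16 (pos 16,17,18,19,20,21,22,23,24,25,26,27,28,29,30,31): XOR of data positions = 1⊕0⊕0⊕1⊕0⊕0⊕1⊕1⊕0⊕1⊕0⊕1⊕1⊕1⊕1 = 1
Codeword: 1100011111101011100100110101111

1100011111101011100100110101111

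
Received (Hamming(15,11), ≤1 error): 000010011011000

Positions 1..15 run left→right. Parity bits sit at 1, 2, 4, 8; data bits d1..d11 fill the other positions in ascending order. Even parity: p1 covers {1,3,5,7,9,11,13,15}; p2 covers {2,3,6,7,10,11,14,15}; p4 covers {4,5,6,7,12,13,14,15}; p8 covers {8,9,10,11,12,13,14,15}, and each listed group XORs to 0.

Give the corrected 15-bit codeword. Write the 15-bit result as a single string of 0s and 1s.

001010011011000

s1 (pos 1,3,5,7,9,11,13,15): 0⊕0⊕1⊕0⊕1⊕1⊕0⊕0 = 1
s2 (pos 2,3,6,7,10,11,14,15): 0⊕0⊕0⊕0⊕0⊕1⊕0⊕0 = 1
s4 (pos 4,5,6,7,12,13,14,15): 0⊕1⊕0⊕0⊕1⊕0⊕0⊕0 = 0
s8 (pos 8,9,10,11,12,13,14,15): 1⊕1⊕0⊕1⊕1⊕0⊕0⊕0 = 0
Syndrome s8…s1 = 0011 → error at position 3.
Flip position 3: 000010011011000 → 001010011011000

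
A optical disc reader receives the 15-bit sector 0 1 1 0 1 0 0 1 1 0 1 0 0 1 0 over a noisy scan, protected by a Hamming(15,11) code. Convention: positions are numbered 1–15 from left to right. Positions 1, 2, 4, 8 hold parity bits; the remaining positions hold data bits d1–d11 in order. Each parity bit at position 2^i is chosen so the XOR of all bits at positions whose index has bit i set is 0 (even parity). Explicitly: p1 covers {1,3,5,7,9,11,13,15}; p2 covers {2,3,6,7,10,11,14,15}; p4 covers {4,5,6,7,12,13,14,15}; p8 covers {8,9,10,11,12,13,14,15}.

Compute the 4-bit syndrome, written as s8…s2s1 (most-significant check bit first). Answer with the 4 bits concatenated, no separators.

0000

s1 (pos 1,3,5,7,9,11,13,15): 0⊕1⊕1⊕0⊕1⊕1⊕0⊕0 = 0
s2 (pos 2,3,6,7,10,11,14,15): 1⊕1⊕0⊕0⊕0⊕1⊕1⊕0 = 0
s4 (pos 4,5,6,7,12,13,14,15): 0⊕1⊕0⊕0⊕0⊕0⊕1⊕0 = 0
s8 (pos 8,9,10,11,12,13,14,15): 1⊕1⊕0⊕1⊕0⊕0⊕1⊕0 = 0
Syndrome s8…s1 = 0000 → no error.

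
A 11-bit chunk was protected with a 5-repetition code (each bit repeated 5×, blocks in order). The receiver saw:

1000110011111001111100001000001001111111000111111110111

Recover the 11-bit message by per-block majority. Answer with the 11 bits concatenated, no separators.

Block 1 (10001): 2 ones → 0
Block 2 (10011): 3 ones → 1
Block 3 (11100): 3 ones → 1
Block 4 (11111): 5 ones → 1
Block 5 (00001): 1 one → 0
Block 6 (00000): 0 ones → 0
Block 7 (10011): 3 ones → 1
Block 8 (11111): 5 ones → 1
Block 9 (00011): 2 ones → 0
Block 10 (11111): 5 ones → 1
Block 11 (10111): 4 ones → 1

01110011011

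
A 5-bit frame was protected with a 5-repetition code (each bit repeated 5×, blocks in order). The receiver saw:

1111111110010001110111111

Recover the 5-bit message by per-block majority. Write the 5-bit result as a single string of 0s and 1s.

Block 1 (11111): 5 ones → 1
Block 2 (11110): 4 ones → 1
Block 3 (01000): 1 one → 0
Block 4 (11101): 4 ones → 1
Block 5 (11111): 5 ones → 1

11011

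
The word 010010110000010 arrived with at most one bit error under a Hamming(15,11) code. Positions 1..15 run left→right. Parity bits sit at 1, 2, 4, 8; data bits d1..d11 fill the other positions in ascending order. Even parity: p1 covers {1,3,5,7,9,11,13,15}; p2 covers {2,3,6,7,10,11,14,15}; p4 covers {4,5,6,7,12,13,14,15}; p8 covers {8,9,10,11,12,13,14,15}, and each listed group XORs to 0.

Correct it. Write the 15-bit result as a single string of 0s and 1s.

010011110000010

s1 (pos 1,3,5,7,9,11,13,15): 0⊕0⊕1⊕1⊕0⊕0⊕0⊕0 = 0
s2 (pos 2,3,6,7,10,11,14,15): 1⊕0⊕0⊕1⊕0⊕0⊕1⊕0 = 1
s4 (pos 4,5,6,7,12,13,14,15): 0⊕1⊕0⊕1⊕0⊕0⊕1⊕0 = 1
s8 (pos 8,9,10,11,12,13,14,15): 1⊕0⊕0⊕0⊕0⊕0⊕1⊕0 = 0
Syndrome s8…s1 = 0110 → error at position 6.
Flip position 6: 010010110000010 → 010011110000010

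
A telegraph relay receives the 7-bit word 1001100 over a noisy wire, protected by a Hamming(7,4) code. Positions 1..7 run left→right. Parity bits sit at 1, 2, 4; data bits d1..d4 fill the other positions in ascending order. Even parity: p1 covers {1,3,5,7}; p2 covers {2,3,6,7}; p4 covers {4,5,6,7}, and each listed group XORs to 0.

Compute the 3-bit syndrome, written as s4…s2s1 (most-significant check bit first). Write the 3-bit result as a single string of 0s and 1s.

s1 (pos 1,3,5,7): 1⊕0⊕1⊕0 = 0
s2 (pos 2,3,6,7): 0⊕0⊕0⊕0 = 0
s4 (pos 4,5,6,7): 1⊕1⊕0⊕0 = 0
Syndrome s4…s1 = 000 → no error.

000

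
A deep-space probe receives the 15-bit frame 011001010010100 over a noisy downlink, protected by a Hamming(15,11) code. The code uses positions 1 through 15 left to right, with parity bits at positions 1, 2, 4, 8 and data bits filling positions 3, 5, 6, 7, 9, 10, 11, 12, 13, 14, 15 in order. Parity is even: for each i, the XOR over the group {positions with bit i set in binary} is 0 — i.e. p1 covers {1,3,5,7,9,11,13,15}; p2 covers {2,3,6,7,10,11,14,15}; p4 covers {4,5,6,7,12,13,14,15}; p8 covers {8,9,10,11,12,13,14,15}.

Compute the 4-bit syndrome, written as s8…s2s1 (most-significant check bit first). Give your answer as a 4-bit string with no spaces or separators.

s1 (pos 1,3,5,7,9,11,13,15): 0⊕1⊕0⊕0⊕0⊕1⊕1⊕0 = 1
s2 (pos 2,3,6,7,10,11,14,15): 1⊕1⊕1⊕0⊕0⊕1⊕0⊕0 = 0
s4 (pos 4,5,6,7,12,13,14,15): 0⊕0⊕1⊕0⊕0⊕1⊕0⊕0 = 0
s8 (pos 8,9,10,11,12,13,14,15): 1⊕0⊕0⊕1⊕0⊕1⊕0⊕0 = 1
Syndrome s8…s1 = 1001 → error at position 9.

1001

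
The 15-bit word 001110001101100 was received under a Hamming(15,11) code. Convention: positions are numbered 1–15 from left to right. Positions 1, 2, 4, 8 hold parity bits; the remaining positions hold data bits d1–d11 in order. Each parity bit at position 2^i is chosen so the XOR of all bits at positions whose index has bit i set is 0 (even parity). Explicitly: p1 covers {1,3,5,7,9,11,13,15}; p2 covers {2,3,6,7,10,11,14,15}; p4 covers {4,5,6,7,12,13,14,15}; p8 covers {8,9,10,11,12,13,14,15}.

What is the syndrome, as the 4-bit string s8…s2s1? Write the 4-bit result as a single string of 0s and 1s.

s1 (pos 1,3,5,7,9,11,13,15): 0⊕1⊕1⊕0⊕1⊕0⊕1⊕0 = 0
s2 (pos 2,3,6,7,10,11,14,15): 0⊕1⊕0⊕0⊕1⊕0⊕0⊕0 = 0
s4 (pos 4,5,6,7,12,13,14,15): 1⊕1⊕0⊕0⊕1⊕1⊕0⊕0 = 0
s8 (pos 8,9,10,11,12,13,14,15): 0⊕1⊕1⊕0⊕1⊕1⊕0⊕0 = 0
Syndrome s8…s1 = 0000 → no error.

0000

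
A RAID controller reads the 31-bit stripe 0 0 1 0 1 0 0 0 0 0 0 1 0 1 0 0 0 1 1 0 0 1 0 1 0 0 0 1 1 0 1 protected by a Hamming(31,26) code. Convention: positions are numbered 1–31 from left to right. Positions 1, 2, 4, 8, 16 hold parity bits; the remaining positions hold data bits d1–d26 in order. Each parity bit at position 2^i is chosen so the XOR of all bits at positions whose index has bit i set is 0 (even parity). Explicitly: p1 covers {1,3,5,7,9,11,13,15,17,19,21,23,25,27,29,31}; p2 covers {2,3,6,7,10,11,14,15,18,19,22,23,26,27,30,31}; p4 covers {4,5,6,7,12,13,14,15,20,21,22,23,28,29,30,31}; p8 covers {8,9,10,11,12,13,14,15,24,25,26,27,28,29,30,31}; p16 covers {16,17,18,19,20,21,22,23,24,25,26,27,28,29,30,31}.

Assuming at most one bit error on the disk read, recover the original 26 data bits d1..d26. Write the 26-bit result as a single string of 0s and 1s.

11000001010011011010001101

s1 (pos 1,3,5,7,9,11,13,15,17,19,21,23,25,27,29,31): 0⊕1⊕1⊕0⊕0⊕0⊕0⊕0⊕0⊕1⊕0⊕0⊕0⊕0⊕1⊕1 = 1
s2 (pos 2,3,6,7,10,11,14,15,18,19,22,23,26,27,30,31): 0⊕1⊕0⊕0⊕0⊕0⊕1⊕0⊕1⊕1⊕1⊕0⊕0⊕0⊕0⊕1 = 0
s4 (pos 4,5,6,7,12,13,14,15,20,21,22,23,28,29,30,31): 0⊕1⊕0⊕0⊕1⊕0⊕1⊕0⊕0⊕0⊕1⊕0⊕1⊕1⊕0⊕1 = 1
s8 (pos 8,9,10,11,12,13,14,15,24,25,26,27,28,29,30,31): 0⊕0⊕0⊕0⊕1⊕0⊕1⊕0⊕1⊕0⊕0⊕0⊕1⊕1⊕0⊕1 = 0
s16 (pos 16,17,18,19,20,21,22,23,24,25,26,27,28,29,30,31): 0⊕0⊕1⊕1⊕0⊕0⊕1⊕0⊕1⊕0⊕0⊕0⊕1⊕1⊕0⊕1 = 1
Syndrome s16…s1 = 10101 → error at position 21.
Flip position 21: 0010100000010100011001010001101 → 0010100000010100011011010001101
Read data bits from positions 3,5,6,7,9,10,11,12,13,14,15,17,18,19,20,21,22,23,24,25,26,27,28,29,30,31: 11000001010011011010001101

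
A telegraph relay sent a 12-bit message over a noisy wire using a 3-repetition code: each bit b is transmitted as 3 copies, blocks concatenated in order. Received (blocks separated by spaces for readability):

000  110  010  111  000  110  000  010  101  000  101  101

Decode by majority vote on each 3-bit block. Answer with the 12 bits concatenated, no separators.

Block 1 (000): 0 ones → 0
Block 2 (110): 2 ones → 1
Block 3 (010): 1 one → 0
Block 4 (111): 3 ones → 1
Block 5 (000): 0 ones → 0
Block 6 (110): 2 ones → 1
Block 7 (000): 0 ones → 0
Block 8 (010): 1 one → 0
Block 9 (101): 2 ones → 1
Block 10 (000): 0 ones → 0
Block 11 (101): 2 ones → 1
Block 12 (101): 2 ones → 1

010101001011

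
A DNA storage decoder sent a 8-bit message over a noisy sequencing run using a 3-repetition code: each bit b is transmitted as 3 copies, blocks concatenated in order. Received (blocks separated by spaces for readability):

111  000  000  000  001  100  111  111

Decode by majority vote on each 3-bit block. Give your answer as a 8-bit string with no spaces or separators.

10000011

Block 1 (111): 3 ones → 1
Block 2 (000): 0 ones → 0
Block 3 (000): 0 ones → 0
Block 4 (000): 0 ones → 0
Block 5 (001): 1 one → 0
Block 6 (100): 1 one → 0
Block 7 (111): 3 ones → 1
Block 8 (111): 3 ones → 1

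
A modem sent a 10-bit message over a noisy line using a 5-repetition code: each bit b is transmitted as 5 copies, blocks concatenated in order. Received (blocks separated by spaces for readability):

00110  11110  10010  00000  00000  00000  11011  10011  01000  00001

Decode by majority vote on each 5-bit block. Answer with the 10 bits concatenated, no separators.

0100001100

Block 1 (00110): 2 ones → 0
Block 2 (11110): 4 ones → 1
Block 3 (10010): 2 ones → 0
Block 4 (00000): 0 ones → 0
Block 5 (00000): 0 ones → 0
Block 6 (00000): 0 ones → 0
Block 7 (11011): 4 ones → 1
Block 8 (10011): 3 ones → 1
Block 9 (01000): 1 one → 0
Block 10 (00001): 1 one → 0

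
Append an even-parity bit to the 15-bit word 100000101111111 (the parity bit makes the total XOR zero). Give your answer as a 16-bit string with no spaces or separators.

1000001011111111

XOR of the 15 data bits: 1⊕0⊕0⊕0⊕0⊕0⊕1⊕0⊕1⊕1⊕1⊕1⊕1⊕1⊕1 = 1
Parity bit = 1 (so all 16 bits XOR to 0).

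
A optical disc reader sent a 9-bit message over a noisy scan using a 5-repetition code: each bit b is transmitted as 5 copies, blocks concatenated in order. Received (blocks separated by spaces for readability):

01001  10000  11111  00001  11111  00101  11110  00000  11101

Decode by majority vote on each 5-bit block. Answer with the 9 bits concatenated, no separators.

Block 1 (01001): 2 ones → 0
Block 2 (10000): 1 one → 0
Block 3 (11111): 5 ones → 1
Block 4 (00001): 1 one → 0
Block 5 (11111): 5 ones → 1
Block 6 (00101): 2 ones → 0
Block 7 (11110): 4 ones → 1
Block 8 (00000): 0 ones → 0
Block 9 (11101): 4 ones → 1

001010101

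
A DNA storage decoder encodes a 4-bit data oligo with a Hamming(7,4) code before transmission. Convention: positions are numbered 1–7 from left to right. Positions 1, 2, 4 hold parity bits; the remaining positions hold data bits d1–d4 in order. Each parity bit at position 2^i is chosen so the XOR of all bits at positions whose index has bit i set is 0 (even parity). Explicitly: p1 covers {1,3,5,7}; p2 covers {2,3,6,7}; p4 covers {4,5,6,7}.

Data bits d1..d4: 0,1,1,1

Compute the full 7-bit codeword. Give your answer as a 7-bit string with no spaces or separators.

Place data at non-parity positions: p1 p2 0 p4 1 1 1
p1 (pos 1,3,5,7): XOR of data positions = 0⊕1⊕1 = 0
p2 (pos 2,3,6,7): XOR of data positions = 0⊕1⊕1 = 0
p4 (pos 4,5,6,7): XOR of data positions = 1⊕1⊕1 = 1
Codeword: 0001111

0001111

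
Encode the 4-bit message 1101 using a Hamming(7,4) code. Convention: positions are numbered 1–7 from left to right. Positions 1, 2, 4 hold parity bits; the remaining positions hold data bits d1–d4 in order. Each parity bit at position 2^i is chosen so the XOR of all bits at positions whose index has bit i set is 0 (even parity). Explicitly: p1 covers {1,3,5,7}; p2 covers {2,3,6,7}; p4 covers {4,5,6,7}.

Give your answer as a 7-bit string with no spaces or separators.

Place data at non-parity positions: p1 p2 1 p4 1 0 1
p1 (pos 1,3,5,7): XOR of data positions = 1⊕1⊕1 = 1
p2 (pos 2,3,6,7): XOR of data positions = 1⊕0⊕1 = 0
p4 (pos 4,5,6,7): XOR of data positions = 1⊕0⊕1 = 0
Codeword: 1010101

1010101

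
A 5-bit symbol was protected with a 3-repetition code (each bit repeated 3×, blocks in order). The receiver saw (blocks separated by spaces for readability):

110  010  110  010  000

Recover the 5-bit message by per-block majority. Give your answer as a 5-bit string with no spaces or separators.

10100

Block 1 (110): 2 ones → 1
Block 2 (010): 1 one → 0
Block 3 (110): 2 ones → 1
Block 4 (010): 1 one → 0
Block 5 (000): 0 ones → 0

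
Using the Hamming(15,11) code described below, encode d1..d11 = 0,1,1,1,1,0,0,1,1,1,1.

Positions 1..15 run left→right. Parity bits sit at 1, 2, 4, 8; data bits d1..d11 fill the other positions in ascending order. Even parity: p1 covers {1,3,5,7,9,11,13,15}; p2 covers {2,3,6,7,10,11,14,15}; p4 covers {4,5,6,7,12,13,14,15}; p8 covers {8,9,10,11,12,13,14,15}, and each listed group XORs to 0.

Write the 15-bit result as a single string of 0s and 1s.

Place data at non-parity positions: p1 p2 0 p4 1 1 1 p8 1 0 0 1 1 1 1
p1 (pos 1,3,5,7,9,11,13,15): XOR of data positions = 0⊕1⊕1⊕1⊕0⊕1⊕1 = 1
p2 (pos 2,3,6,7,10,11,14,15): XOR of data positions = 0⊕1⊕1⊕0⊕0⊕1⊕1 = 0
p4 (pos 4,5,6,7,12,13,14,15): XOR of data positions = 1⊕1⊕1⊕1⊕1⊕1⊕1 = 1
p8 (pos 8,9,10,11,12,13,14,15): XOR of data positions = 1⊕0⊕0⊕1⊕1⊕1⊕1 = 1
Codeword: 100111111001111

100111111001111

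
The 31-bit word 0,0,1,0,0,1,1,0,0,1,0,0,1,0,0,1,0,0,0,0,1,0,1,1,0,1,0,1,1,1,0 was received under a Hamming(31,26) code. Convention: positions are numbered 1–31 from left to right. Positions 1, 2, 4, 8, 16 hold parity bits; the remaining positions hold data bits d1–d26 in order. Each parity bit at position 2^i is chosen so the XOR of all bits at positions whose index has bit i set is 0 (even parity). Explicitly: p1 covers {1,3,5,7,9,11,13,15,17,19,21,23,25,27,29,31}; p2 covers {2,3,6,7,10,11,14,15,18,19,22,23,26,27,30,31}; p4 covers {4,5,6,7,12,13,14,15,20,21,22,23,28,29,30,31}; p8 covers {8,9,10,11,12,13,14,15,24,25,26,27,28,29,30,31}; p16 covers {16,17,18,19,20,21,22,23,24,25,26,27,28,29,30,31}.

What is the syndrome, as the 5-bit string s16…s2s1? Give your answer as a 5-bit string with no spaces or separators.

01010

s1 (pos 1,3,5,7,9,11,13,15,17,19,21,23,25,27,29,31): 0⊕1⊕0⊕1⊕0⊕0⊕1⊕0⊕0⊕0⊕1⊕1⊕0⊕0⊕1⊕0 = 0
s2 (pos 2,3,6,7,10,11,14,15,18,19,22,23,26,27,30,31): 0⊕1⊕1⊕1⊕1⊕0⊕0⊕0⊕0⊕0⊕0⊕1⊕1⊕0⊕1⊕0 = 1
s4 (pos 4,5,6,7,12,13,14,15,20,21,22,23,28,29,30,31): 0⊕0⊕1⊕1⊕0⊕1⊕0⊕0⊕0⊕1⊕0⊕1⊕1⊕1⊕1⊕0 = 0
s8 (pos 8,9,10,11,12,13,14,15,24,25,26,27,28,29,30,31): 0⊕0⊕1⊕0⊕0⊕1⊕0⊕0⊕1⊕0⊕1⊕0⊕1⊕1⊕1⊕0 = 1
s16 (pos 16,17,18,19,20,21,22,23,24,25,26,27,28,29,30,31): 1⊕0⊕0⊕0⊕0⊕1⊕0⊕1⊕1⊕0⊕1⊕0⊕1⊕1⊕1⊕0 = 0
Syndrome s16…s1 = 01010 → error at position 10.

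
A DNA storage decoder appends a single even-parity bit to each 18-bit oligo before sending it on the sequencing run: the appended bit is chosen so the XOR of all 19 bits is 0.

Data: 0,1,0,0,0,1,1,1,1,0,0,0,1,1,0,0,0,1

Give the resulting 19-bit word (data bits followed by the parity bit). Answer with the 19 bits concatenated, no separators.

0100011110001100010

XOR of the 18 data bits: 0⊕1⊕0⊕0⊕0⊕1⊕1⊕1⊕1⊕0⊕0⊕0⊕1⊕1⊕0⊕0⊕0⊕1 = 0
Parity bit = 0 (so all 19 bits XOR to 0).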